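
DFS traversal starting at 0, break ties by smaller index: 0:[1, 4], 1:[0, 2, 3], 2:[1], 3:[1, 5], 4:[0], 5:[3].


DFS stack-based: start with [0]
Visit order: [0, 1, 2, 3, 5, 4]


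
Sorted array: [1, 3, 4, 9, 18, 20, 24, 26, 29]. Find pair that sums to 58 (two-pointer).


Two pointers: lo=0, hi=8
No pair sums to 58


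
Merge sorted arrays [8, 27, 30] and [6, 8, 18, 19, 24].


Compare heads, take smaller each step.
Merged: [6, 8, 8, 18, 19, 24, 27, 30]


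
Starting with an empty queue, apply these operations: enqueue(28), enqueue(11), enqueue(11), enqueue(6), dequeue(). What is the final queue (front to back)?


enqueue(28) -> [28]
enqueue(11) -> [28, 11]
enqueue(11) -> [28, 11, 11]
enqueue(6) -> [28, 11, 11, 6]
dequeue() returns 28 -> [11, 11, 6]
Final queue (front to back): [11, 11, 6]


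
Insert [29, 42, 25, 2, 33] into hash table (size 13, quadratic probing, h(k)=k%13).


Insertions: 29->slot 3; 42->slot 4; 25->slot 12; 2->slot 2; 33->slot 7
Table: [None, None, 2, 29, 42, None, None, 33, None, None, None, None, 25]


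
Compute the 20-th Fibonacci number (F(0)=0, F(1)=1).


F(n)=F(n-1)+F(n-2)
...F(18)=2584, F(19)=4181, F(20)=6765


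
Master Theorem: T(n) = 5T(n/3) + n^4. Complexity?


a=5, b=3, c=4. log_3(5)=1.465 < c=4. Case 3: O(n^c) = O(n^4)
Complexity: O(n^4)


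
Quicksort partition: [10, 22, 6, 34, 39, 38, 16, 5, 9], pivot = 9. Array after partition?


Elements <= 9 go left of pivot.
Result: [6, 5, 9, 34, 39, 38, 16, 22, 10], pivot at index 2


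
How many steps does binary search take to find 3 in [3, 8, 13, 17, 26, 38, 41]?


Search for 3:
[0,6] mid=3 arr[3]=17
[0,2] mid=1 arr[1]=8
[0,0] mid=0 arr[0]=3
Total: 3 comparisons


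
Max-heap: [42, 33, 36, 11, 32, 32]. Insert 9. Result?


Append 9: [42, 33, 36, 11, 32, 32, 9]
Bubble up: no swaps needed
Result: [42, 33, 36, 11, 32, 32, 9]


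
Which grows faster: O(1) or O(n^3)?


constant grows slower than cubic
O(1) is asymptotically smaller; O(n^3) grows faster


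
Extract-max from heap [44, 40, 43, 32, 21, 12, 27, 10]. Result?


Max = 44
Replace root with last, heapify down
Resulting heap: [43, 40, 27, 32, 21, 12, 10]


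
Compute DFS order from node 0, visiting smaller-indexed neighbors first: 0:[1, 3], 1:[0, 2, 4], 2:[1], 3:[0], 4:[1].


DFS stack-based: start with [0]
Visit order: [0, 1, 2, 4, 3]


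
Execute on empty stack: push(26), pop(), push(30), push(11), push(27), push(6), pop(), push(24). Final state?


push(26) -> [26]
pop() returns 26 -> []
push(30) -> [30]
push(11) -> [30, 11]
push(27) -> [30, 11, 27]
push(6) -> [30, 11, 27, 6]
pop() returns 6 -> [30, 11, 27]
push(24) -> [30, 11, 27, 24]
Final stack (bottom to top): [30, 11, 27, 24]


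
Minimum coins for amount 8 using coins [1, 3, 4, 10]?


dp[0]=0; dp[i]=1+min(dp[i-c] for c in coins)
...dp[3]=1, dp[4]=1, dp[5]=2, dp[6]=2, dp[7]=2, dp[8]=2
Minimum coins for 8 = 2


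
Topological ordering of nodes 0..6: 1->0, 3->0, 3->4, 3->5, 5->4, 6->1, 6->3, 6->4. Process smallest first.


Kahn's algorithm, process smallest node first
Order: [2, 6, 1, 3, 0, 5, 4]


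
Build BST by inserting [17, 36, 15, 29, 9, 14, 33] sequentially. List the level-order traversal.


Root = 17; build tree by BST insertion.
Level-Order traversal: [17, 15, 36, 9, 29, 14, 33]


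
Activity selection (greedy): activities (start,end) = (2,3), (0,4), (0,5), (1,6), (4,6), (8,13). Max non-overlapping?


Greedy: pick earliest-ending, then skip overlaps.
Selected (3 activities): [(2, 3), (4, 6), (8, 13)]


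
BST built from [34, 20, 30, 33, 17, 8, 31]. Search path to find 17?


BST root = 34
Search for 17: compare at each node
Path: [34, 20, 17]


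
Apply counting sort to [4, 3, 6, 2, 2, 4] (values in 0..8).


Count array: [0, 0, 2, 1, 2, 0, 1, 0, 0]
Reconstruct: [2, 2, 3, 4, 4, 6]


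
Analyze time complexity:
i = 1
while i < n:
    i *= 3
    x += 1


Per nesting level: O(log n) = O(log n)
Complexity: O(log n)


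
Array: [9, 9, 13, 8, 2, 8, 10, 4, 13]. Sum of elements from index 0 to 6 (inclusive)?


Prefix sums: [0, 9, 18, 31, 39, 41, 49, 59, 63, 76]
Sum[0..6] = prefix[7] - prefix[0] = 59 - 0 = 59


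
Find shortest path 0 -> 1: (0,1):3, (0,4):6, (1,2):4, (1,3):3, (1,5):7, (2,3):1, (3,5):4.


Dijkstra from 0:
Distances: {0: 0, 1: 3, 2: 7, 3: 6, 4: 6, 5: 10}
Shortest distance to 1 = 3, path = [0, 1]


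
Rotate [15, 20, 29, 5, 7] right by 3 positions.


Right rotate by 3: [29, 5, 7, 15, 20]


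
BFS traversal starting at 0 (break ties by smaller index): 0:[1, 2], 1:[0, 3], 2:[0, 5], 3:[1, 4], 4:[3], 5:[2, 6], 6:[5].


BFS queue: start with [0]
Visit order: [0, 1, 2, 3, 5, 4, 6]


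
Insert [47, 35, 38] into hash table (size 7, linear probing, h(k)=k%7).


Insertions: 47->slot 5; 35->slot 0; 38->slot 3
Table: [35, None, None, 38, None, 47, None]


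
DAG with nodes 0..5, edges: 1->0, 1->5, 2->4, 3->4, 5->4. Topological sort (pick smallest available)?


Kahn's algorithm, process smallest node first
Order: [1, 0, 2, 3, 5, 4]


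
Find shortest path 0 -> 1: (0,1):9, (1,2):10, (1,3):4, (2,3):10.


Dijkstra from 0:
Distances: {0: 0, 1: 9, 2: 19, 3: 13}
Shortest distance to 1 = 9, path = [0, 1]


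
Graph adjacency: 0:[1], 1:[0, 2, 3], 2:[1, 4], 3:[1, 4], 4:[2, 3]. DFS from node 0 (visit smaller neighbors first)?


DFS stack-based: start with [0]
Visit order: [0, 1, 2, 4, 3]


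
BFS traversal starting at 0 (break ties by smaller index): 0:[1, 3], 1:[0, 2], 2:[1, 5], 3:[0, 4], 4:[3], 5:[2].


BFS queue: start with [0]
Visit order: [0, 1, 3, 2, 4, 5]


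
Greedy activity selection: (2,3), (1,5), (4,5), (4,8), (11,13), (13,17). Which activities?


Greedy: pick earliest-ending, then skip overlaps.
Selected (4 activities): [(2, 3), (4, 5), (11, 13), (13, 17)]


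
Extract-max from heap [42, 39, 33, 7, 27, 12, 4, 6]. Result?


Max = 42
Replace root with last, heapify down
Resulting heap: [39, 27, 33, 7, 6, 12, 4]


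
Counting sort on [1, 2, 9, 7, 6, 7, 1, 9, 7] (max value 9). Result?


Count array: [0, 2, 1, 0, 0, 0, 1, 3, 0, 2]
Reconstruct: [1, 1, 2, 6, 7, 7, 7, 9, 9]


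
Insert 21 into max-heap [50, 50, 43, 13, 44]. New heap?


Append 21: [50, 50, 43, 13, 44, 21]
Bubble up: no swaps needed
Result: [50, 50, 43, 13, 44, 21]


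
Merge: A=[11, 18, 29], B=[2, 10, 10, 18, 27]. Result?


Compare heads, take smaller each step.
Merged: [2, 10, 10, 11, 18, 18, 27, 29]


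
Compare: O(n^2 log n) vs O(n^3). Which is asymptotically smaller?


n^2 log n grows slower than cubic
O(n^2 log n) is asymptotically smaller; O(n^3) grows faster


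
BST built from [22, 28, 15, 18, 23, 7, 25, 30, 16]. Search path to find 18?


BST root = 22
Search for 18: compare at each node
Path: [22, 15, 18]


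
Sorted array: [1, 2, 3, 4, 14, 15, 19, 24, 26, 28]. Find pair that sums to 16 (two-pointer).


Two pointers: lo=0, hi=9
Found pair: (1, 15) summing to 16


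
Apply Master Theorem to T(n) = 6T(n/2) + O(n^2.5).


a=6, b=2, c=2.5. log_2(6)=2.585 > c=2.5. Case 1: O(n^log_b(a)) = O(n^2.585)
Complexity: O(n^2.585)


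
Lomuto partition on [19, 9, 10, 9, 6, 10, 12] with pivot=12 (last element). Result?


Elements <= 12 go left of pivot.
Result: [9, 10, 9, 6, 10, 12, 19], pivot at index 5


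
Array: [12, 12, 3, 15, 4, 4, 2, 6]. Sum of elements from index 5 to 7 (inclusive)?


Prefix sums: [0, 12, 24, 27, 42, 46, 50, 52, 58]
Sum[5..7] = prefix[8] - prefix[5] = 58 - 46 = 12


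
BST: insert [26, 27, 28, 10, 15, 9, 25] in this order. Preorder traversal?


Root = 26; build tree by BST insertion.
Preorder traversal: [26, 10, 9, 15, 25, 27, 28]


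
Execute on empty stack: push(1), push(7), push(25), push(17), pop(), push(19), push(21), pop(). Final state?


push(1) -> [1]
push(7) -> [1, 7]
push(25) -> [1, 7, 25]
push(17) -> [1, 7, 25, 17]
pop() returns 17 -> [1, 7, 25]
push(19) -> [1, 7, 25, 19]
push(21) -> [1, 7, 25, 19, 21]
pop() returns 21 -> [1, 7, 25, 19]
Final stack (bottom to top): [1, 7, 25, 19]


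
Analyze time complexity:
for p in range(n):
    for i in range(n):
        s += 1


Per nesting level: O(n) * O(n) = O(n^2)
Complexity: O(n^2)


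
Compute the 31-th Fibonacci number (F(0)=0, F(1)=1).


F(n)=F(n-1)+F(n-2)
...F(29)=514229, F(30)=832040, F(31)=1346269


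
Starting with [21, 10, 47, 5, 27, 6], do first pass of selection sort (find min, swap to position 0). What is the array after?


After one pass: [5, 10, 47, 21, 27, 6]


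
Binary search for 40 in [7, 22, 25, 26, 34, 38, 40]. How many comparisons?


Search for 40:
[0,6] mid=3 arr[3]=26
[4,6] mid=5 arr[5]=38
[6,6] mid=6 arr[6]=40
Total: 3 comparisons


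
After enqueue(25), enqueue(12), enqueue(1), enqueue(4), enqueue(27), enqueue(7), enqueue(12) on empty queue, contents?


enqueue(25) -> [25]
enqueue(12) -> [25, 12]
enqueue(1) -> [25, 12, 1]
enqueue(4) -> [25, 12, 1, 4]
enqueue(27) -> [25, 12, 1, 4, 27]
enqueue(7) -> [25, 12, 1, 4, 27, 7]
enqueue(12) -> [25, 12, 1, 4, 27, 7, 12]
Final queue (front to back): [25, 12, 1, 4, 27, 7, 12]


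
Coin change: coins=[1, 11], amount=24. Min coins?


dp[0]=0; dp[i]=1+min(dp[i-c] for c in coins)
...dp[19]=9, dp[20]=10, dp[21]=11, dp[22]=2, dp[23]=3, dp[24]=4
Minimum coins for 24 = 4


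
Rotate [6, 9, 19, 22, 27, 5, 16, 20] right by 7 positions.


Right rotate by 7: [9, 19, 22, 27, 5, 16, 20, 6]


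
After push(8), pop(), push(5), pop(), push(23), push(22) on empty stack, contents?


push(8) -> [8]
pop() returns 8 -> []
push(5) -> [5]
pop() returns 5 -> []
push(23) -> [23]
push(22) -> [23, 22]
Final stack (bottom to top): [23, 22]


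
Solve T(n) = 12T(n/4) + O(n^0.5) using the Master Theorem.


a=12, b=4, c=0.5. log_4(12)=1.792 > c=0.5. Case 1: O(n^log_b(a)) = O(n^1.792)
Complexity: O(n^1.792)


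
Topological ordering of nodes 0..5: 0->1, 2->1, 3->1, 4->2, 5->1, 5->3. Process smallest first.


Kahn's algorithm, process smallest node first
Order: [0, 4, 2, 5, 3, 1]


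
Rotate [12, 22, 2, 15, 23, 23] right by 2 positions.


Right rotate by 2: [23, 23, 12, 22, 2, 15]


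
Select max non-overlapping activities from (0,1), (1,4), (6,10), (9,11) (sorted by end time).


Greedy: pick earliest-ending, then skip overlaps.
Selected (3 activities): [(0, 1), (1, 4), (6, 10)]


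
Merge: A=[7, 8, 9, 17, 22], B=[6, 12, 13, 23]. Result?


Compare heads, take smaller each step.
Merged: [6, 7, 8, 9, 12, 13, 17, 22, 23]


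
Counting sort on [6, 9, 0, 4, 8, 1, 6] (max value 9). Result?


Count array: [1, 1, 0, 0, 1, 0, 2, 0, 1, 1]
Reconstruct: [0, 1, 4, 6, 6, 8, 9]


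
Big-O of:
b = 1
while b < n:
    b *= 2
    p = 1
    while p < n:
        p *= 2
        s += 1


Per nesting level: O(log n) * O(log n) = O((log n)^2)
Complexity: O((log n)^2)


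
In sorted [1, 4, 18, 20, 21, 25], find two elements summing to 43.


Two pointers: lo=0, hi=5
Found pair: (18, 25) summing to 43


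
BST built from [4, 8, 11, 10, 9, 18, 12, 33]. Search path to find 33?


BST root = 4
Search for 33: compare at each node
Path: [4, 8, 11, 18, 33]


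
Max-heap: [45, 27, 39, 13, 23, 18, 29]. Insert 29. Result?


Append 29: [45, 27, 39, 13, 23, 18, 29, 29]
Bubble up: swap idx 7(29) with idx 3(13); swap idx 3(29) with idx 1(27)
Result: [45, 29, 39, 27, 23, 18, 29, 13]


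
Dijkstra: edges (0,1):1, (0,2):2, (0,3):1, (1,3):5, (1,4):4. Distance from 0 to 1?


Dijkstra from 0:
Distances: {0: 0, 1: 1, 2: 2, 3: 1, 4: 5}
Shortest distance to 1 = 1, path = [0, 1]


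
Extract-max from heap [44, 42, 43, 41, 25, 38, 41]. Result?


Max = 44
Replace root with last, heapify down
Resulting heap: [43, 42, 41, 41, 25, 38]


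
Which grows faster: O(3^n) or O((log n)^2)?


polylogarithmic grows slower than exponential (base 3)
O((log n)^2) is asymptotically smaller; O(3^n) grows faster


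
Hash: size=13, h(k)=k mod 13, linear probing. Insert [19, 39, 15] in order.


Insertions: 19->slot 6; 39->slot 0; 15->slot 2
Table: [39, None, 15, None, None, None, 19, None, None, None, None, None, None]


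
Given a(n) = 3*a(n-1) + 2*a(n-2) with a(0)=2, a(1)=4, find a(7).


Build bottom-up:
...a(5)=712, a(6)=2536, a(7)=3*2536+2*712=9032


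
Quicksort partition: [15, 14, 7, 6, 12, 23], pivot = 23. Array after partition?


Elements <= 23 go left of pivot.
Result: [15, 14, 7, 6, 12, 23], pivot at index 5


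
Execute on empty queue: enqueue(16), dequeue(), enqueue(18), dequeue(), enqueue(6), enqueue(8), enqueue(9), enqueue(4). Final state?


enqueue(16) -> [16]
dequeue() returns 16 -> []
enqueue(18) -> [18]
dequeue() returns 18 -> []
enqueue(6) -> [6]
enqueue(8) -> [6, 8]
enqueue(9) -> [6, 8, 9]
enqueue(4) -> [6, 8, 9, 4]
Final queue (front to back): [6, 8, 9, 4]


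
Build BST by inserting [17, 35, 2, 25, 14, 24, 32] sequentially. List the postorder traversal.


Root = 17; build tree by BST insertion.
Postorder traversal: [14, 2, 24, 32, 25, 35, 17]


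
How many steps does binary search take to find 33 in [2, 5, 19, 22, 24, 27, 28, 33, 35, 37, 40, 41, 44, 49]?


Search for 33:
[0,13] mid=6 arr[6]=28
[7,13] mid=10 arr[10]=40
[7,9] mid=8 arr[8]=35
[7,7] mid=7 arr[7]=33
Total: 4 comparisons


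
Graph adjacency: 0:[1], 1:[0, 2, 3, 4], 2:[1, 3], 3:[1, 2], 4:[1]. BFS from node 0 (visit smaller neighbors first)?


BFS queue: start with [0]
Visit order: [0, 1, 2, 3, 4]


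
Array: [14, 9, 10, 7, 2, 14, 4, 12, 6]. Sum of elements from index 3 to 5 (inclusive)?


Prefix sums: [0, 14, 23, 33, 40, 42, 56, 60, 72, 78]
Sum[3..5] = prefix[6] - prefix[3] = 56 - 33 = 23


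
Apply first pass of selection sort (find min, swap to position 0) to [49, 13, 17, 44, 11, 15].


After one pass: [11, 13, 17, 44, 49, 15]


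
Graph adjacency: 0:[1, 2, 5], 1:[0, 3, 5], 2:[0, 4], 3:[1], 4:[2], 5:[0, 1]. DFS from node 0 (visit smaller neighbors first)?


DFS stack-based: start with [0]
Visit order: [0, 1, 3, 5, 2, 4]


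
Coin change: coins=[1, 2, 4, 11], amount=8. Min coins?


dp[0]=0; dp[i]=1+min(dp[i-c] for c in coins)
...dp[3]=2, dp[4]=1, dp[5]=2, dp[6]=2, dp[7]=3, dp[8]=2
Minimum coins for 8 = 2


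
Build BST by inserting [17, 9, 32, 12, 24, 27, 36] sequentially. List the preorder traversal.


Root = 17; build tree by BST insertion.
Preorder traversal: [17, 9, 12, 32, 24, 27, 36]


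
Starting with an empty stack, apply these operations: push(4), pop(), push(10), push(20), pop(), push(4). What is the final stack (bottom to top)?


push(4) -> [4]
pop() returns 4 -> []
push(10) -> [10]
push(20) -> [10, 20]
pop() returns 20 -> [10]
push(4) -> [10, 4]
Final stack (bottom to top): [10, 4]


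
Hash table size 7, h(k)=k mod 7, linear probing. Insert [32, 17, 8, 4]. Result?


Insertions: 32->slot 4; 17->slot 3; 8->slot 1; 4->slot 5
Table: [None, 8, None, 17, 32, 4, None]


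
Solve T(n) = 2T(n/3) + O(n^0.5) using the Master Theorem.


a=2, b=3, c=0.5. log_3(2)=0.631 > c=0.5. Case 1: O(n^log_b(a)) = O(n^0.631)
Complexity: O(n^0.631)


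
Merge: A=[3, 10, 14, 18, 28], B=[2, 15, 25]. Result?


Compare heads, take smaller each step.
Merged: [2, 3, 10, 14, 15, 18, 25, 28]


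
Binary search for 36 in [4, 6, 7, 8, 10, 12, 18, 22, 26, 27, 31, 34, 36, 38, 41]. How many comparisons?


Search for 36:
[0,14] mid=7 arr[7]=22
[8,14] mid=11 arr[11]=34
[12,14] mid=13 arr[13]=38
[12,12] mid=12 arr[12]=36
Total: 4 comparisons


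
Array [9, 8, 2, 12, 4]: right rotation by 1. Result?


Right rotate by 1: [4, 9, 8, 2, 12]


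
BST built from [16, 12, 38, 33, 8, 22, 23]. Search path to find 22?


BST root = 16
Search for 22: compare at each node
Path: [16, 38, 33, 22]


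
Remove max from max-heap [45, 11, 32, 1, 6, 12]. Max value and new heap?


Max = 45
Replace root with last, heapify down
Resulting heap: [32, 11, 12, 1, 6]


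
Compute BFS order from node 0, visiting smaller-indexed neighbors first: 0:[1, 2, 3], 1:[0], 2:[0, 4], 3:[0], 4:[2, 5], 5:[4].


BFS queue: start with [0]
Visit order: [0, 1, 2, 3, 4, 5]


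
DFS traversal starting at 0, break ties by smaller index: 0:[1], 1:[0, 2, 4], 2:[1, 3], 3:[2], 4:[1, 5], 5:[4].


DFS stack-based: start with [0]
Visit order: [0, 1, 2, 3, 4, 5]


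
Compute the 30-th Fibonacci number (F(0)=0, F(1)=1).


F(n)=F(n-1)+F(n-2)
...F(28)=317811, F(29)=514229, F(30)=832040


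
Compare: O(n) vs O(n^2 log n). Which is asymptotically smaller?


linear grows slower than n^2 log n
O(n) is asymptotically smaller; O(n^2 log n) grows faster


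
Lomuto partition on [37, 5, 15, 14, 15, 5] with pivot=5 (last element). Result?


Elements <= 5 go left of pivot.
Result: [5, 5, 15, 14, 15, 37], pivot at index 1


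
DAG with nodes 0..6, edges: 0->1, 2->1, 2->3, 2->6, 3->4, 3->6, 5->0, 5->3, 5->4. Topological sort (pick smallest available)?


Kahn's algorithm, process smallest node first
Order: [2, 5, 0, 1, 3, 4, 6]


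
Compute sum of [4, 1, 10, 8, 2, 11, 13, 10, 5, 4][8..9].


Prefix sums: [0, 4, 5, 15, 23, 25, 36, 49, 59, 64, 68]
Sum[8..9] = prefix[10] - prefix[8] = 68 - 59 = 9


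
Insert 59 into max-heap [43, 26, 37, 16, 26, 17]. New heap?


Append 59: [43, 26, 37, 16, 26, 17, 59]
Bubble up: swap idx 6(59) with idx 2(37); swap idx 2(59) with idx 0(43)
Result: [59, 26, 43, 16, 26, 17, 37]


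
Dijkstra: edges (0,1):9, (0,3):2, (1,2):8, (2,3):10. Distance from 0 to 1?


Dijkstra from 0:
Distances: {0: 0, 1: 9, 2: 12, 3: 2}
Shortest distance to 1 = 9, path = [0, 1]


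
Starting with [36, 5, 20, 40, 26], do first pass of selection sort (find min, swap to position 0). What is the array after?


After one pass: [5, 36, 20, 40, 26]


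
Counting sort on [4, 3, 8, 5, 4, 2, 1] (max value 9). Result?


Count array: [0, 1, 1, 1, 2, 1, 0, 0, 1, 0]
Reconstruct: [1, 2, 3, 4, 4, 5, 8]


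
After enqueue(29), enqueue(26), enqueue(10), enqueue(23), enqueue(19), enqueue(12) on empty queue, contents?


enqueue(29) -> [29]
enqueue(26) -> [29, 26]
enqueue(10) -> [29, 26, 10]
enqueue(23) -> [29, 26, 10, 23]
enqueue(19) -> [29, 26, 10, 23, 19]
enqueue(12) -> [29, 26, 10, 23, 19, 12]
Final queue (front to back): [29, 26, 10, 23, 19, 12]


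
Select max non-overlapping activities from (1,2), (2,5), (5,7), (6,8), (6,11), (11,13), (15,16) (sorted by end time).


Greedy: pick earliest-ending, then skip overlaps.
Selected (5 activities): [(1, 2), (2, 5), (5, 7), (11, 13), (15, 16)]


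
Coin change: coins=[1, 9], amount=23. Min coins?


dp[0]=0; dp[i]=1+min(dp[i-c] for c in coins)
...dp[18]=2, dp[19]=3, dp[20]=4, dp[21]=5, dp[22]=6, dp[23]=7
Minimum coins for 23 = 7


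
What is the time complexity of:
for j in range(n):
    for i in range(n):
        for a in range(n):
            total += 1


Per nesting level: O(n) * O(n) * O(n) = O(n^3)
Complexity: O(n^3)


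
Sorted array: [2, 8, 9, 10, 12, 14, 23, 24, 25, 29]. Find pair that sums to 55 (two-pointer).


Two pointers: lo=0, hi=9
No pair sums to 55


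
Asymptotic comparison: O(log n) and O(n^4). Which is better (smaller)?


logarithmic grows slower than quartic
O(log n) is asymptotically smaller; O(n^4) grows faster


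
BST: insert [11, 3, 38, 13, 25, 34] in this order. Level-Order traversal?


Root = 11; build tree by BST insertion.
Level-Order traversal: [11, 3, 38, 13, 25, 34]


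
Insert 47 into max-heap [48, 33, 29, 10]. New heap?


Append 47: [48, 33, 29, 10, 47]
Bubble up: swap idx 4(47) with idx 1(33)
Result: [48, 47, 29, 10, 33]


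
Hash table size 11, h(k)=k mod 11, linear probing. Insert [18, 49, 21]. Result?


Insertions: 18->slot 7; 49->slot 5; 21->slot 10
Table: [None, None, None, None, None, 49, None, 18, None, None, 21]


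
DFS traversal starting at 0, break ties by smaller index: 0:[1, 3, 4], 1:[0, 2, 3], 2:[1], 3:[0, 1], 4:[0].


DFS stack-based: start with [0]
Visit order: [0, 1, 2, 3, 4]


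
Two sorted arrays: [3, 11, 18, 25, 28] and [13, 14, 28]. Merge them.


Compare heads, take smaller each step.
Merged: [3, 11, 13, 14, 18, 25, 28, 28]


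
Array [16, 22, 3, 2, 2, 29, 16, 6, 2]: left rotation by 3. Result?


Left rotate by 3: [2, 2, 29, 16, 6, 2, 16, 22, 3]


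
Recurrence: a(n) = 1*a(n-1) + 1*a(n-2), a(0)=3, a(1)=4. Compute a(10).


Build bottom-up:
...a(8)=123, a(9)=199, a(10)=1*199+1*123=322


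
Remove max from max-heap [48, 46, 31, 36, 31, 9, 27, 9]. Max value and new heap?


Max = 48
Replace root with last, heapify down
Resulting heap: [46, 36, 31, 9, 31, 9, 27]


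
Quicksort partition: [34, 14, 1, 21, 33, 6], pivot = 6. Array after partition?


Elements <= 6 go left of pivot.
Result: [1, 6, 34, 21, 33, 14], pivot at index 1


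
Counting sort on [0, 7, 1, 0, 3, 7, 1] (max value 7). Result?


Count array: [2, 2, 0, 1, 0, 0, 0, 2]
Reconstruct: [0, 0, 1, 1, 3, 7, 7]


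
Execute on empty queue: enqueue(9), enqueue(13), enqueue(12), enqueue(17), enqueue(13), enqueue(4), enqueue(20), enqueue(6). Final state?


enqueue(9) -> [9]
enqueue(13) -> [9, 13]
enqueue(12) -> [9, 13, 12]
enqueue(17) -> [9, 13, 12, 17]
enqueue(13) -> [9, 13, 12, 17, 13]
enqueue(4) -> [9, 13, 12, 17, 13, 4]
enqueue(20) -> [9, 13, 12, 17, 13, 4, 20]
enqueue(6) -> [9, 13, 12, 17, 13, 4, 20, 6]
Final queue (front to back): [9, 13, 12, 17, 13, 4, 20, 6]


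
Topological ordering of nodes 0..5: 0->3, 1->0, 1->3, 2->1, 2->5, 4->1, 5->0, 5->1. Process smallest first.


Kahn's algorithm, process smallest node first
Order: [2, 4, 5, 1, 0, 3]


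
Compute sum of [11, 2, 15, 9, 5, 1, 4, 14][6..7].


Prefix sums: [0, 11, 13, 28, 37, 42, 43, 47, 61]
Sum[6..7] = prefix[8] - prefix[6] = 61 - 43 = 18


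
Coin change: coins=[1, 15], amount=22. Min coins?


dp[0]=0; dp[i]=1+min(dp[i-c] for c in coins)
...dp[17]=3, dp[18]=4, dp[19]=5, dp[20]=6, dp[21]=7, dp[22]=8
Minimum coins for 22 = 8


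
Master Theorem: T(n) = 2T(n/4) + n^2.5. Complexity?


a=2, b=4, c=2.5. log_4(2)=0.5 < c=2.5. Case 3: O(n^c) = O(n^2.500)
Complexity: O(n^2.500)


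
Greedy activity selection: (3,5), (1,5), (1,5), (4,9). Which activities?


Greedy: pick earliest-ending, then skip overlaps.
Selected (1 activities): [(3, 5)]


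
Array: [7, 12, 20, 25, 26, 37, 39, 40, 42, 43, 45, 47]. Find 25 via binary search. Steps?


Search for 25:
[0,11] mid=5 arr[5]=37
[0,4] mid=2 arr[2]=20
[3,4] mid=3 arr[3]=25
Total: 3 comparisons


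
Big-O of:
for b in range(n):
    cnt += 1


Per nesting level: O(n) = O(n)
Complexity: O(n)


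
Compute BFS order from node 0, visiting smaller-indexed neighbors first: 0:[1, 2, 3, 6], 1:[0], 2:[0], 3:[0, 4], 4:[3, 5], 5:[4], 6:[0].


BFS queue: start with [0]
Visit order: [0, 1, 2, 3, 6, 4, 5]


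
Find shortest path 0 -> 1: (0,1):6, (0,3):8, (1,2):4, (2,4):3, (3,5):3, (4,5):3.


Dijkstra from 0:
Distances: {0: 0, 1: 6, 2: 10, 3: 8, 4: 13, 5: 11}
Shortest distance to 1 = 6, path = [0, 1]


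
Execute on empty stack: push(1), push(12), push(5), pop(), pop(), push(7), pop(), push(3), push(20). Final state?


push(1) -> [1]
push(12) -> [1, 12]
push(5) -> [1, 12, 5]
pop() returns 5 -> [1, 12]
pop() returns 12 -> [1]
push(7) -> [1, 7]
pop() returns 7 -> [1]
push(3) -> [1, 3]
push(20) -> [1, 3, 20]
Final stack (bottom to top): [1, 3, 20]


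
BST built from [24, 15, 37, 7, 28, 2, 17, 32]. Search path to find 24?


BST root = 24
Search for 24: compare at each node
Path: [24]


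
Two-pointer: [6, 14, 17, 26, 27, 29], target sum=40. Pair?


Two pointers: lo=0, hi=5
Found pair: (14, 26) summing to 40


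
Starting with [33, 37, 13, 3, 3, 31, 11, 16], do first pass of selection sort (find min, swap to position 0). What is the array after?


After one pass: [3, 37, 13, 33, 3, 31, 11, 16]


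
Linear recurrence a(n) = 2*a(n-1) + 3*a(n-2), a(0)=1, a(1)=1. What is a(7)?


Build bottom-up:
...a(5)=121, a(6)=365, a(7)=2*365+3*121=1093


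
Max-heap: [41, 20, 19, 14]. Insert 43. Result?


Append 43: [41, 20, 19, 14, 43]
Bubble up: swap idx 4(43) with idx 1(20); swap idx 1(43) with idx 0(41)
Result: [43, 41, 19, 14, 20]


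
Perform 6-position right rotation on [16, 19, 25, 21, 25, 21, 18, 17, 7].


Right rotate by 6: [21, 25, 21, 18, 17, 7, 16, 19, 25]


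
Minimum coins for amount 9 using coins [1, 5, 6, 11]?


dp[0]=0; dp[i]=1+min(dp[i-c] for c in coins)
...dp[4]=4, dp[5]=1, dp[6]=1, dp[7]=2, dp[8]=3, dp[9]=4
Minimum coins for 9 = 4


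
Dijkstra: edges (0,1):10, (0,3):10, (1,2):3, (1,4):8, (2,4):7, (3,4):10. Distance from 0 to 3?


Dijkstra from 0:
Distances: {0: 0, 1: 10, 2: 13, 3: 10, 4: 18}
Shortest distance to 3 = 10, path = [0, 3]


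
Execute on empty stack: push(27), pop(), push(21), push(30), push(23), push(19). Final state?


push(27) -> [27]
pop() returns 27 -> []
push(21) -> [21]
push(30) -> [21, 30]
push(23) -> [21, 30, 23]
push(19) -> [21, 30, 23, 19]
Final stack (bottom to top): [21, 30, 23, 19]


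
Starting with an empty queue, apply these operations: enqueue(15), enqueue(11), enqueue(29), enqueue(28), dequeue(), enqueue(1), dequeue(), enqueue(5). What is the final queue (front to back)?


enqueue(15) -> [15]
enqueue(11) -> [15, 11]
enqueue(29) -> [15, 11, 29]
enqueue(28) -> [15, 11, 29, 28]
dequeue() returns 15 -> [11, 29, 28]
enqueue(1) -> [11, 29, 28, 1]
dequeue() returns 11 -> [29, 28, 1]
enqueue(5) -> [29, 28, 1, 5]
Final queue (front to back): [29, 28, 1, 5]


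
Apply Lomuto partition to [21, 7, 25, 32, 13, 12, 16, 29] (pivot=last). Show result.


Elements <= 29 go left of pivot.
Result: [21, 7, 25, 13, 12, 16, 29, 32], pivot at index 6


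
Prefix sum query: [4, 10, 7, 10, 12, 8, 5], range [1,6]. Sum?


Prefix sums: [0, 4, 14, 21, 31, 43, 51, 56]
Sum[1..6] = prefix[7] - prefix[1] = 56 - 4 = 52


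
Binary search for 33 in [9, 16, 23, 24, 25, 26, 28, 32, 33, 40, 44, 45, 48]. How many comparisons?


Search for 33:
[0,12] mid=6 arr[6]=28
[7,12] mid=9 arr[9]=40
[7,8] mid=7 arr[7]=32
[8,8] mid=8 arr[8]=33
Total: 4 comparisons


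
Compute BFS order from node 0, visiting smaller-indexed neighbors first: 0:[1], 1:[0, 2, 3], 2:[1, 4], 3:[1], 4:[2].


BFS queue: start with [0]
Visit order: [0, 1, 2, 3, 4]


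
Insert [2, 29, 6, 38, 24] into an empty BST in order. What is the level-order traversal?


Root = 2; build tree by BST insertion.
Level-Order traversal: [2, 29, 6, 38, 24]


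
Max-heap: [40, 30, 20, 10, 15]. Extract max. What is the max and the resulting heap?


Max = 40
Replace root with last, heapify down
Resulting heap: [30, 15, 20, 10]


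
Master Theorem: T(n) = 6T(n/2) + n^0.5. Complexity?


a=6, b=2, c=0.5. log_2(6)=2.585 > c=0.5. Case 1: O(n^log_b(a)) = O(n^2.585)
Complexity: O(n^2.585)


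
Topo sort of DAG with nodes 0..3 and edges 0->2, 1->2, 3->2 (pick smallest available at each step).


Kahn's algorithm, process smallest node first
Order: [0, 1, 3, 2]


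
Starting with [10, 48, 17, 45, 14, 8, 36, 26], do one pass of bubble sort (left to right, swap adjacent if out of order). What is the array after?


After one pass: [10, 17, 45, 14, 8, 36, 26, 48]


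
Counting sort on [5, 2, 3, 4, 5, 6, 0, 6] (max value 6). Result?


Count array: [1, 0, 1, 1, 1, 2, 2]
Reconstruct: [0, 2, 3, 4, 5, 5, 6, 6]


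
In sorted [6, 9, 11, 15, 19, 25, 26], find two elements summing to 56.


Two pointers: lo=0, hi=6
No pair sums to 56


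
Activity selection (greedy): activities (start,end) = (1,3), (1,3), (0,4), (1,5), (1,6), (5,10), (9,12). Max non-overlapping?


Greedy: pick earliest-ending, then skip overlaps.
Selected (2 activities): [(1, 3), (5, 10)]


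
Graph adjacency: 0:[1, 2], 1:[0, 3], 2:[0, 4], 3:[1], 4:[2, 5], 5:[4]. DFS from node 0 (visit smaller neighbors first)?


DFS stack-based: start with [0]
Visit order: [0, 1, 3, 2, 4, 5]


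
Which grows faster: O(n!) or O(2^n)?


exponential grows slower than factorial
O(2^n) is asymptotically smaller; O(n!) grows faster


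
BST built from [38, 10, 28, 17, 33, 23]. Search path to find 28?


BST root = 38
Search for 28: compare at each node
Path: [38, 10, 28]


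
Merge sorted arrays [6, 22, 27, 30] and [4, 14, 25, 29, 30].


Compare heads, take smaller each step.
Merged: [4, 6, 14, 22, 25, 27, 29, 30, 30]


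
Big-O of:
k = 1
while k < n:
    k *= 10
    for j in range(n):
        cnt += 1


Per nesting level: O(log n) * O(n) = O(n log n)
Complexity: O(n log n)


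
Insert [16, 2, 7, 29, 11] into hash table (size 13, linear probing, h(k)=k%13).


Insertions: 16->slot 3; 2->slot 2; 7->slot 7; 29->slot 4; 11->slot 11
Table: [None, None, 2, 16, 29, None, None, 7, None, None, None, 11, None]


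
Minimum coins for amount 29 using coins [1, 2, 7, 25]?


dp[0]=0; dp[i]=1+min(dp[i-c] for c in coins)
...dp[24]=5, dp[25]=1, dp[26]=2, dp[27]=2, dp[28]=3, dp[29]=3
Minimum coins for 29 = 3


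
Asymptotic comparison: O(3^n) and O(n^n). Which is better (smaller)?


exponential (base 3) grows slower than n^n
O(3^n) is asymptotically smaller; O(n^n) grows faster


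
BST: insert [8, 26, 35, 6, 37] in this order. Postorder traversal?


Root = 8; build tree by BST insertion.
Postorder traversal: [6, 37, 35, 26, 8]


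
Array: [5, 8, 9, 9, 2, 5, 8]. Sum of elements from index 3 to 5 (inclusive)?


Prefix sums: [0, 5, 13, 22, 31, 33, 38, 46]
Sum[3..5] = prefix[6] - prefix[3] = 38 - 22 = 16


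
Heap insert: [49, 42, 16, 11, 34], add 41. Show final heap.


Append 41: [49, 42, 16, 11, 34, 41]
Bubble up: swap idx 5(41) with idx 2(16)
Result: [49, 42, 41, 11, 34, 16]


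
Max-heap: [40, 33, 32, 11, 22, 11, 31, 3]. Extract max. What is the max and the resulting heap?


Max = 40
Replace root with last, heapify down
Resulting heap: [33, 22, 32, 11, 3, 11, 31]


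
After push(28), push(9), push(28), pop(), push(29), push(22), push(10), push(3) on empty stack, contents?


push(28) -> [28]
push(9) -> [28, 9]
push(28) -> [28, 9, 28]
pop() returns 28 -> [28, 9]
push(29) -> [28, 9, 29]
push(22) -> [28, 9, 29, 22]
push(10) -> [28, 9, 29, 22, 10]
push(3) -> [28, 9, 29, 22, 10, 3]
Final stack (bottom to top): [28, 9, 29, 22, 10, 3]


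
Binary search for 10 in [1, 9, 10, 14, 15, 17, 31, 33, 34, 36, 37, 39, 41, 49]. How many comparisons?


Search for 10:
[0,13] mid=6 arr[6]=31
[0,5] mid=2 arr[2]=10
Total: 2 comparisons


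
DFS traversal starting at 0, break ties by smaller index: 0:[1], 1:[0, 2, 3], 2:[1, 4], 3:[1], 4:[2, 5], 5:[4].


DFS stack-based: start with [0]
Visit order: [0, 1, 2, 4, 5, 3]


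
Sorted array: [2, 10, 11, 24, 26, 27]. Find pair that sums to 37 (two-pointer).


Two pointers: lo=0, hi=5
Found pair: (10, 27) summing to 37


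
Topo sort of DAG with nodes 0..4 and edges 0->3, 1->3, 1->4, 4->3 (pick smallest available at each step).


Kahn's algorithm, process smallest node first
Order: [0, 1, 2, 4, 3]


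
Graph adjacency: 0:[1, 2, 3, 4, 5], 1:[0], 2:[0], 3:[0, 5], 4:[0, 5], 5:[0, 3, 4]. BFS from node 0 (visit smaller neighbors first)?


BFS queue: start with [0]
Visit order: [0, 1, 2, 3, 4, 5]


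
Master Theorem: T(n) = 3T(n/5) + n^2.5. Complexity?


a=3, b=5, c=2.5. log_5(3)=0.683 < c=2.5. Case 3: O(n^c) = O(n^2.500)
Complexity: O(n^2.500)


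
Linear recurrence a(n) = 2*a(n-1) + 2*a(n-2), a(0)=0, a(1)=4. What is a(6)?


Build bottom-up:
...a(4)=64, a(5)=176, a(6)=2*176+2*64=480


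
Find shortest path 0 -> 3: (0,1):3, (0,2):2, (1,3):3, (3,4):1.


Dijkstra from 0:
Distances: {0: 0, 1: 3, 2: 2, 3: 6, 4: 7}
Shortest distance to 3 = 6, path = [0, 1, 3]


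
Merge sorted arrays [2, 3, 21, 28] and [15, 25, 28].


Compare heads, take smaller each step.
Merged: [2, 3, 15, 21, 25, 28, 28]


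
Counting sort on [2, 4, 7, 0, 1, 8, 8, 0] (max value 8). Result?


Count array: [2, 1, 1, 0, 1, 0, 0, 1, 2]
Reconstruct: [0, 0, 1, 2, 4, 7, 8, 8]


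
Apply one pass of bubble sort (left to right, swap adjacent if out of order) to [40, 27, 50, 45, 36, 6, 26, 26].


After one pass: [27, 40, 45, 36, 6, 26, 26, 50]


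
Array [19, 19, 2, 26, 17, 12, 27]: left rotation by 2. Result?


Left rotate by 2: [2, 26, 17, 12, 27, 19, 19]


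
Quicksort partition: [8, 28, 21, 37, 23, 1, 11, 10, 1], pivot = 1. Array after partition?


Elements <= 1 go left of pivot.
Result: [1, 1, 21, 37, 23, 8, 11, 10, 28], pivot at index 1


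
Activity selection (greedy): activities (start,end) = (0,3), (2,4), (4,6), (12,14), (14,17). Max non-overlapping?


Greedy: pick earliest-ending, then skip overlaps.
Selected (4 activities): [(0, 3), (4, 6), (12, 14), (14, 17)]


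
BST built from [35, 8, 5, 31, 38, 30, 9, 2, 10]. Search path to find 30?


BST root = 35
Search for 30: compare at each node
Path: [35, 8, 31, 30]


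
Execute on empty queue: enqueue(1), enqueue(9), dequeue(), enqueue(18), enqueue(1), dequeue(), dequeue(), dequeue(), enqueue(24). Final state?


enqueue(1) -> [1]
enqueue(9) -> [1, 9]
dequeue() returns 1 -> [9]
enqueue(18) -> [9, 18]
enqueue(1) -> [9, 18, 1]
dequeue() returns 9 -> [18, 1]
dequeue() returns 18 -> [1]
dequeue() returns 1 -> []
enqueue(24) -> [24]
Final queue (front to back): [24]


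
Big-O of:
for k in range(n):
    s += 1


Per nesting level: O(n) = O(n)
Complexity: O(n)


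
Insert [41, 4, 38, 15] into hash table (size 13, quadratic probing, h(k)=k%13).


Insertions: 41->slot 2; 4->slot 4; 38->slot 12; 15->slot 3
Table: [None, None, 41, 15, 4, None, None, None, None, None, None, None, 38]


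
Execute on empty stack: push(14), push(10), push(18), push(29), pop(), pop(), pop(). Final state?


push(14) -> [14]
push(10) -> [14, 10]
push(18) -> [14, 10, 18]
push(29) -> [14, 10, 18, 29]
pop() returns 29 -> [14, 10, 18]
pop() returns 18 -> [14, 10]
pop() returns 10 -> [14]
Final stack (bottom to top): [14]


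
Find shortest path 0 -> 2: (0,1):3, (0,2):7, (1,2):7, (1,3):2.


Dijkstra from 0:
Distances: {0: 0, 1: 3, 2: 7, 3: 5}
Shortest distance to 2 = 7, path = [0, 2]


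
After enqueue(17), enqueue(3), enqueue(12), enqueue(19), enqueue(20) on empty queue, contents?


enqueue(17) -> [17]
enqueue(3) -> [17, 3]
enqueue(12) -> [17, 3, 12]
enqueue(19) -> [17, 3, 12, 19]
enqueue(20) -> [17, 3, 12, 19, 20]
Final queue (front to back): [17, 3, 12, 19, 20]


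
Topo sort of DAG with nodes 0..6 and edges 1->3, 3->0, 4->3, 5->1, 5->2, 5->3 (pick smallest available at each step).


Kahn's algorithm, process smallest node first
Order: [4, 5, 1, 2, 3, 0, 6]


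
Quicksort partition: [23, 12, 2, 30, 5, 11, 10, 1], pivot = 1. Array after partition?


Elements <= 1 go left of pivot.
Result: [1, 12, 2, 30, 5, 11, 10, 23], pivot at index 0


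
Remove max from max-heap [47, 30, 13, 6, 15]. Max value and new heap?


Max = 47
Replace root with last, heapify down
Resulting heap: [30, 15, 13, 6]


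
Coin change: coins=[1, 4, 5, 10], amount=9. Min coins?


dp[0]=0; dp[i]=1+min(dp[i-c] for c in coins)
...dp[4]=1, dp[5]=1, dp[6]=2, dp[7]=3, dp[8]=2, dp[9]=2
Minimum coins for 9 = 2


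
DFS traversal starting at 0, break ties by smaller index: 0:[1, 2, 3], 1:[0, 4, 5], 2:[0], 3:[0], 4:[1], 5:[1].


DFS stack-based: start with [0]
Visit order: [0, 1, 4, 5, 2, 3]


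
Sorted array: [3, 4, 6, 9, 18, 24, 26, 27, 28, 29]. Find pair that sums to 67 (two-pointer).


Two pointers: lo=0, hi=9
No pair sums to 67


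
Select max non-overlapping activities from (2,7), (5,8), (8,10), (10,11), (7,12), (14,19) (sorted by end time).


Greedy: pick earliest-ending, then skip overlaps.
Selected (4 activities): [(2, 7), (8, 10), (10, 11), (14, 19)]


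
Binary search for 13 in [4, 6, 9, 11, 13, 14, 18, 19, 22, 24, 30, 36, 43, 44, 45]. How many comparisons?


Search for 13:
[0,14] mid=7 arr[7]=19
[0,6] mid=3 arr[3]=11
[4,6] mid=5 arr[5]=14
[4,4] mid=4 arr[4]=13
Total: 4 comparisons


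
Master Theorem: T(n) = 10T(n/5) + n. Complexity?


a=10, b=5, c=1. log_5(10)=1.431 > c=1. Case 1: O(n^log_b(a)) = O(n^1.431)
Complexity: O(n^1.431)


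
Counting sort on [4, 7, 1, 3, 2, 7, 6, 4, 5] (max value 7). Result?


Count array: [0, 1, 1, 1, 2, 1, 1, 2]
Reconstruct: [1, 2, 3, 4, 4, 5, 6, 7, 7]


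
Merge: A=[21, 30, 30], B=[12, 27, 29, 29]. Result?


Compare heads, take smaller each step.
Merged: [12, 21, 27, 29, 29, 30, 30]


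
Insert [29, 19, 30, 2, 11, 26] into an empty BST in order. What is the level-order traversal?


Root = 29; build tree by BST insertion.
Level-Order traversal: [29, 19, 30, 2, 26, 11]


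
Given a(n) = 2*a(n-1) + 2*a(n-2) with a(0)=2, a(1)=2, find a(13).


Build bottom-up:
...a(11)=63296, a(12)=172928, a(13)=2*172928+2*63296=472448


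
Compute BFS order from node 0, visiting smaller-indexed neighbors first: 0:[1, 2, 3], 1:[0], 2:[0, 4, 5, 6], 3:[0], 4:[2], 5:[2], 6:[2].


BFS queue: start with [0]
Visit order: [0, 1, 2, 3, 4, 5, 6]


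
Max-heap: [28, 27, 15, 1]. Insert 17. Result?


Append 17: [28, 27, 15, 1, 17]
Bubble up: no swaps needed
Result: [28, 27, 15, 1, 17]


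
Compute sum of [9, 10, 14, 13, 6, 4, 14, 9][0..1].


Prefix sums: [0, 9, 19, 33, 46, 52, 56, 70, 79]
Sum[0..1] = prefix[2] - prefix[0] = 19 - 0 = 19


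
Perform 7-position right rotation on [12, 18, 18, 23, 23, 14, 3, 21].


Right rotate by 7: [18, 18, 23, 23, 14, 3, 21, 12]


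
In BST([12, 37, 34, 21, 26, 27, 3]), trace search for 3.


BST root = 12
Search for 3: compare at each node
Path: [12, 3]


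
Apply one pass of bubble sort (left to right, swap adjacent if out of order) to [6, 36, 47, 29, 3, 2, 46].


After one pass: [6, 36, 29, 3, 2, 46, 47]


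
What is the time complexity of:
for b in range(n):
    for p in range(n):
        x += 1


Per nesting level: O(n) * O(n) = O(n^2)
Complexity: O(n^2)


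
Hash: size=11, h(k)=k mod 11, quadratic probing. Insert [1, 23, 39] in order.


Insertions: 1->slot 1; 23->slot 2; 39->slot 6
Table: [None, 1, 23, None, None, None, 39, None, None, None, None]


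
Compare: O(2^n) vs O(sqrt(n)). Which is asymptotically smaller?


sublinear grows slower than exponential
O(sqrt(n)) is asymptotically smaller; O(2^n) grows faster


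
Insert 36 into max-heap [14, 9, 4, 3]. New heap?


Append 36: [14, 9, 4, 3, 36]
Bubble up: swap idx 4(36) with idx 1(9); swap idx 1(36) with idx 0(14)
Result: [36, 14, 4, 3, 9]


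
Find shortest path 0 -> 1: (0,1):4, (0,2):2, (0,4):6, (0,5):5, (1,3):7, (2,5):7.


Dijkstra from 0:
Distances: {0: 0, 1: 4, 2: 2, 3: 11, 4: 6, 5: 5}
Shortest distance to 1 = 4, path = [0, 1]


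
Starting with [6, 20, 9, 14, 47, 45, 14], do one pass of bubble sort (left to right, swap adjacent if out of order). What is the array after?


After one pass: [6, 9, 14, 20, 45, 14, 47]


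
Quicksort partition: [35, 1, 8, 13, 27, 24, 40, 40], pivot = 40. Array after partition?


Elements <= 40 go left of pivot.
Result: [35, 1, 8, 13, 27, 24, 40, 40], pivot at index 7


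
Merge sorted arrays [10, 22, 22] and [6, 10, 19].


Compare heads, take smaller each step.
Merged: [6, 10, 10, 19, 22, 22]


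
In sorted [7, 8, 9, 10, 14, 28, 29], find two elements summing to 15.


Two pointers: lo=0, hi=6
Found pair: (7, 8) summing to 15


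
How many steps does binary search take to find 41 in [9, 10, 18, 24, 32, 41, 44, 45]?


Search for 41:
[0,7] mid=3 arr[3]=24
[4,7] mid=5 arr[5]=41
Total: 2 comparisons


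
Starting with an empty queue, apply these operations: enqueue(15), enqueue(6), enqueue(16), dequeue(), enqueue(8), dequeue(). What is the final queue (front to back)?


enqueue(15) -> [15]
enqueue(6) -> [15, 6]
enqueue(16) -> [15, 6, 16]
dequeue() returns 15 -> [6, 16]
enqueue(8) -> [6, 16, 8]
dequeue() returns 6 -> [16, 8]
Final queue (front to back): [16, 8]
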